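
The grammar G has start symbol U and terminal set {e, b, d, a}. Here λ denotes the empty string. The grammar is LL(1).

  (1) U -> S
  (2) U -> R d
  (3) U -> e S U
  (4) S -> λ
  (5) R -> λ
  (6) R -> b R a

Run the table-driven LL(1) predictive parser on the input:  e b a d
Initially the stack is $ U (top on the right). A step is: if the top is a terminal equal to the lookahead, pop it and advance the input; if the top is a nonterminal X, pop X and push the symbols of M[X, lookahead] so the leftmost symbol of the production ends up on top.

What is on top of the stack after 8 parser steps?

step 1: stack=$ U  input=e b a d $  — expand U -> e S U
step 2: stack=$ U S e  input=e b a d $  — match e
step 3: stack=$ U S  input=b a d $  — expand S -> λ
step 4: stack=$ U  input=b a d $  — expand U -> R d
step 5: stack=$ d R  input=b a d $  — expand R -> b R a
step 6: stack=$ d a R b  input=b a d $  — match b
step 7: stack=$ d a R  input=a d $  — expand R -> λ
step 8: stack=$ d a  input=a d $  — match a
Stack after step 8: $ d (top = d).

d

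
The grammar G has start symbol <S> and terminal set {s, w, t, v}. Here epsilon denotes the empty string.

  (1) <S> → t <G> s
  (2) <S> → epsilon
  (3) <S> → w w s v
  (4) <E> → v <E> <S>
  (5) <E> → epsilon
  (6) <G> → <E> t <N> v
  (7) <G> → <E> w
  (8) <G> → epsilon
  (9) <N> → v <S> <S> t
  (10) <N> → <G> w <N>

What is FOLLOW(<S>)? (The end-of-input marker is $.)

FIRST(<S>): from <S>→t <G> s we get {t}; from <S>→epsilon we get {epsilon}; from <S>→w w s v we get {w}. So FIRST(<S>) = {epsilon, t, w}.
FIRST(<E>): from <E>→v <E> <S> we get {v}; from <E>→epsilon we get {epsilon}. So FIRST(<E>) = {epsilon, v}.
FIRST(<G>): from <G>→<E> t <N> v we get {t, v}; from <G>→<E> w we get {v, w}; from <G>→epsilon we get {epsilon}. So FIRST(<G>) = {epsilon, t, v, w}.
FIRST(<N>): from <N>→v <S> <S> t we get {v}; from <N>→<G> w <N> we get {t, v, w}. So FIRST(<N>) = {t, v, w}.
FOLLOW(<S>) includes $ since <S> is the start symbol.
FOLLOW(<E>): in <E>→v <E> <S>, <E> is followed by <S> with FIRST {epsilon, t, w}; in <E>→v <E> <S>, the suffix after <E> is nullable (adds nothing new); in <G>→<E> t <N> v, <E> is followed by t <N> v with FIRST {t}; in <G>→<E> w, <E> is followed by w with FIRST {w}. Thus FOLLOW(<E>) = {t, w}.
FOLLOW(<S>): in <E>→v <E> <S>, the suffix after <S> is empty, so FOLLOW(<S>) ⊇ FOLLOW(<E>) = {t, w}; in <N>→v <S> <S> t (occurrence 1), <S> is followed by <S> t with FIRST {t, w}; in <N>→v <S> <S> t (occurrence 2), <S> is followed by t with FIRST {t}. Thus FOLLOW(<S>) = {$, t, w}.
FOLLOW(<G>): in <S>→t <G> s, <G> is followed by s with FIRST {s}; in <N>→<G> w <N>, <G> is followed by w <N> with FIRST {w}. Thus FOLLOW(<G>) = {s, w}.
FOLLOW(<N>): in <G>→<E> t <N> v, <N> is followed by v with FIRST {v}; in <N>→<G> w <N>, the suffix after <N> is empty (adds nothing new). Thus FOLLOW(<N>) = {v}.

{$, t, w}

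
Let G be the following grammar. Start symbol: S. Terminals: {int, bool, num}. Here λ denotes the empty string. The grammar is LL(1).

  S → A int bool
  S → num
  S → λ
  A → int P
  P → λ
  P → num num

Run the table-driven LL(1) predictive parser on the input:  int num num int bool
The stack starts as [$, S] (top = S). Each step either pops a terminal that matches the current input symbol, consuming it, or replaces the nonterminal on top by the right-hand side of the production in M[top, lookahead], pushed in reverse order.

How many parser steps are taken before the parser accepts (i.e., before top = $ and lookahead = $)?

step 1: stack=$ S  input=int num num int bool $  — expand S → A int bool
step 2: stack=$ bool int A  input=int num num int bool $  — expand A → int P
step 3: stack=$ bool int P int  input=int num num int bool $  — match int
step 4: stack=$ bool int P  input=num num int bool $  — expand P → num num
step 5: stack=$ bool int num num  input=num num int bool $  — match num
step 6: stack=$ bool int num  input=num int bool $  — match num
step 7: stack=$ bool int  input=int bool $  — match int
step 8: stack=$ bool  input=bool $  — match bool
Accept reached after 8 steps.

8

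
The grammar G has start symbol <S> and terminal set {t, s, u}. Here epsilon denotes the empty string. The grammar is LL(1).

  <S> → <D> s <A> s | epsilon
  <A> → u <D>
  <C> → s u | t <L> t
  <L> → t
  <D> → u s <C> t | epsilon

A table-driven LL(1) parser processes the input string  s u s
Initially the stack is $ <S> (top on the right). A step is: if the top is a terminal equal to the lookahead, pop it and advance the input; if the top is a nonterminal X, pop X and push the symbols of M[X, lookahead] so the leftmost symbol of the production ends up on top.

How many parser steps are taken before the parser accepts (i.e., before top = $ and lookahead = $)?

7

step 1: stack=$ <S>  input=s u s $  — expand <S> → <D> s <A> s
step 2: stack=$ s <A> s <D>  input=s u s $  — expand <D> → epsilon
step 3: stack=$ s <A> s  input=s u s $  — match s
step 4: stack=$ s <A>  input=u s $  — expand <A> → u <D>
step 5: stack=$ s <D> u  input=u s $  — match u
step 6: stack=$ s <D>  input=s $  — expand <D> → epsilon
step 7: stack=$ s  input=s $  — match s
Accept reached after 7 steps.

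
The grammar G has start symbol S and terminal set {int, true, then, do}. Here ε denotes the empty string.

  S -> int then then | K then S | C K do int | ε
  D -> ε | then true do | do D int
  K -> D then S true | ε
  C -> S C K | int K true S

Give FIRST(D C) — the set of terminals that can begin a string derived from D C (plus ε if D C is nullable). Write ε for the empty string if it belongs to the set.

FIRST(D): from D->ε we get {ε}; from D->then true do we get {then}; from D->do D int we get {do}. So FIRST(D) = {ε, do, then}.
FIRST(K): from K->D then S true we get {do, then}; from K->ε we get {ε}. So FIRST(K) = {ε, do, then}.
FIRST(S): from S->int then then we get {int}; from S->K then S we get {do, then}; from S->C K do int we get {do, int, then}; from S->ε we get {ε}. So FIRST(S) = {ε, do, int, then}.
FIRST(C): from C->S C K we get {do, int, then}; from C->int K true S we get {int}. So FIRST(C) = {do, int, then}.
FIRST(D C): take FIRST of each symbol in turn, carrying on past any symbol whose FIRST contains ε; result {do, int, then}.

{do, int, then}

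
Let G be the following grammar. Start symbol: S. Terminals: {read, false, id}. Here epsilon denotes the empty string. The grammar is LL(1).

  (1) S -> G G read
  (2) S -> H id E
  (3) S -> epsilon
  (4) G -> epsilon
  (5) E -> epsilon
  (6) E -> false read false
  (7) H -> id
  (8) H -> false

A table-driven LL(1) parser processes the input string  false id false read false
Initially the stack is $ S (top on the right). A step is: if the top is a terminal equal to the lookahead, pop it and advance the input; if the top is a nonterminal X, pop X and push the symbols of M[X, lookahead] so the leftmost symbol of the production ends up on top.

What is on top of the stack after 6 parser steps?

read

step 1: stack=$ S  input=false id false read false $  — expand S -> H id E
step 2: stack=$ E id H  input=false id false read false $  — expand H -> false
step 3: stack=$ E id false  input=false id false read false $  — match false
step 4: stack=$ E id  input=id false read false $  — match id
step 5: stack=$ E  input=false read false $  — expand E -> false read false
step 6: stack=$ false read false  input=false read false $  — match false
Stack after step 6: $ false read (top = read).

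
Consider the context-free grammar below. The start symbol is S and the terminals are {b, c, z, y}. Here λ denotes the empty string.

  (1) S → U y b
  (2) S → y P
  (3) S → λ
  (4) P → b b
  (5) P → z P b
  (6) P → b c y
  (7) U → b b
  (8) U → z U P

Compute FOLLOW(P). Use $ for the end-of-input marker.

FIRST(P) = {b, z}
FIRST(U) = {b, z}
FIRST(S) = {λ, b, y, z}  (via U y b)
FOLLOW(S) includes $ since S is the start symbol.
FOLLOW(S): S appears on no right-hand side. Thus FOLLOW(S) = {$}.
FOLLOW(U): in S→U y b, U is followed by y b with FIRST {y}; in U→z U P, U is followed by P with FIRST {b, z}. Thus FOLLOW(U) = {b, y, z}.
FOLLOW(P): in S→y P, the suffix after P is empty, so FOLLOW(P) ⊇ FOLLOW(S) = {$}; in P→z P b, P is followed by b with FIRST {b}; in U→z U P, the suffix after P is empty, so FOLLOW(P) ⊇ FOLLOW(U) = {b, y, z}. Thus FOLLOW(P) = {$, b, y, z}.

{$, b, y, z}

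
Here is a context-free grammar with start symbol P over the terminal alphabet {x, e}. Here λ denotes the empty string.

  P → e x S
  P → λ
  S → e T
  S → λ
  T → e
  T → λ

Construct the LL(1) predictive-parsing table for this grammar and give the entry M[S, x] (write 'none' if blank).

FIRST(P): from P→e x S we get {e}; from P→λ we get {λ}. So FIRST(P) = {λ, e}.
FIRST(S): from S→e T we get {e}; from S→λ we get {λ}. So FIRST(S) = {λ, e}.
FIRST(T): from T→e we get {e}; from T→λ we get {λ}. So FIRST(T) = {λ, e}.
FOLLOW(P) includes $ since P is the start symbol.
FOLLOW(P): P appears on no right-hand side. Thus FOLLOW(P) = {$}.
FOLLOW(S): in P→e x S, the suffix after S is empty, so FOLLOW(S) ⊇ FOLLOW(P) = {$}. Thus FOLLOW(S) = {$}.
For S → e T: FIRST(e T) = {e}, so it goes in M[S, t] for t ∈ {e}.
For S → λ: FIRST(λ) = {λ}, so it goes in M[S, t] for t ∈ {}; since λ ∈ FIRST, also for every t ∈ FOLLOW(S) = {$}.
None of these place a production in M[S, x].

none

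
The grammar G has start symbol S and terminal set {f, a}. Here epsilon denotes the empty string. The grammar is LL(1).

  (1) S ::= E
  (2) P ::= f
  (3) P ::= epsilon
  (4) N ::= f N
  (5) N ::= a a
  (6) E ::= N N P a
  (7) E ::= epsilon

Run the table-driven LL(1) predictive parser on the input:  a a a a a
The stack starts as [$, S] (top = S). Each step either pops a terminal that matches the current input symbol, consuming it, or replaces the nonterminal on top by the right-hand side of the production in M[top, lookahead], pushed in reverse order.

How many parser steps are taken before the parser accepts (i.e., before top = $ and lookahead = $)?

step 1: stack=$ S  input=a a a a a $  — expand S ::= E
step 2: stack=$ E  input=a a a a a $  — expand E ::= N N P a
step 3: stack=$ a P N N  input=a a a a a $  — expand N ::= a a
step 4: stack=$ a P N a a  input=a a a a a $  — match a
step 5: stack=$ a P N a  input=a a a a $  — match a
step 6: stack=$ a P N  input=a a a $  — expand N ::= a a
step 7: stack=$ a P a a  input=a a a $  — match a
step 8: stack=$ a P a  input=a a $  — match a
step 9: stack=$ a P  input=a $  — expand P ::= epsilon
step 10: stack=$ a  input=a $  — match a
Accept reached after 10 steps.

10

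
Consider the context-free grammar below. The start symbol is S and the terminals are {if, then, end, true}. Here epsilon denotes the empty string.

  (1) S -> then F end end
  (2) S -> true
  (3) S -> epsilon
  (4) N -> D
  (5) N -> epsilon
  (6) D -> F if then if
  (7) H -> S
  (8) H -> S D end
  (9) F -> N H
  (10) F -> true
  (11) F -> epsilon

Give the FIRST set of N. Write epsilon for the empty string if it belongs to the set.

FIRST(S): from S->then F end end we get {then}; from S->true we get {true}; from S->epsilon we get {epsilon}. So FIRST(S) = {epsilon, then, true}.
FIRST(N): from N->D we get {if, then, true}; from N->epsilon we get {epsilon}. So FIRST(N) = {epsilon, if, then, true}.
FIRST(D): from D->F if then if we get {if, then, true}. So FIRST(D) = {if, then, true}.
FIRST(H): from H->S we get {epsilon, then, true}; from H->S D end we get {if, then, true}. So FIRST(H) = {epsilon, if, then, true}.
FIRST(F): from F->N H we get {epsilon, if, then, true}; from F->true we get {true}; from F->epsilon we get {epsilon}. So FIRST(F) = {epsilon, if, then, true}.

{epsilon, if, then, true}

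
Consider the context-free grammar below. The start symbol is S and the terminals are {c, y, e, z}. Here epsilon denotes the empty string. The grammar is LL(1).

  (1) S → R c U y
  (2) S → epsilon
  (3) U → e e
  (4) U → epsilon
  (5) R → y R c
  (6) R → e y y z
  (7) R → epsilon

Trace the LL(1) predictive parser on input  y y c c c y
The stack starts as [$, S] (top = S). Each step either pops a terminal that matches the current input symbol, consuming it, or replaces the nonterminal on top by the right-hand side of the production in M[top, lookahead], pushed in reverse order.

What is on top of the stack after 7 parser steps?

c

step 1: stack=$ S  input=y y c c c y $  — expand S → R c U y
step 2: stack=$ y U c R  input=y y c c c y $  — expand R → y R c
step 3: stack=$ y U c c R y  input=y y c c c y $  — match y
step 4: stack=$ y U c c R  input=y c c c y $  — expand R → y R c
step 5: stack=$ y U c c c R y  input=y c c c y $  — match y
step 6: stack=$ y U c c c R  input=c c c y $  — expand R → epsilon
step 7: stack=$ y U c c c  input=c c c y $  — match c
Stack after step 7: $ y U c c (top = c).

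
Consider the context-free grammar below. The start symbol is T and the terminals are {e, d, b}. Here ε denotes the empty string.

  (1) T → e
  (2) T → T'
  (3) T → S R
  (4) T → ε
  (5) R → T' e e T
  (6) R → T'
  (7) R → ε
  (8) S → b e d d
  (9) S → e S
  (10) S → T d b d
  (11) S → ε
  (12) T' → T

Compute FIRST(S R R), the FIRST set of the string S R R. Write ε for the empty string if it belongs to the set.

{ε, b, d, e}

FIRST(T) = {ε, b, d, e}  (via T', S R)
FIRST(S) = {ε, b, d, e}  (via T d b d)
FIRST(T') = {ε, b, d, e}  (via T)
FIRST(R) = {ε, b, d, e}  (via T' e e T, T')
FIRST(S R R): take FIRST of each symbol in turn, carrying on past any symbol whose FIRST contains ε; result {ε, b, d, e}.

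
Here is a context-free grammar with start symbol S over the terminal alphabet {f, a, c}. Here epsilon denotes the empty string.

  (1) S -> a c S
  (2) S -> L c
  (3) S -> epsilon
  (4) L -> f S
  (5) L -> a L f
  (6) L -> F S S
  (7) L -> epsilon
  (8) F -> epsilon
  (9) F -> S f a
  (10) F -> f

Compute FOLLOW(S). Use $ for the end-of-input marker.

{$, a, c, f}

FIRST(S) = {epsilon, a, c, f}  (via L c)
FIRST(F) = {epsilon, a, c, f}  (via S f a)
FIRST(L) = {epsilon, a, c, f}  (via F S S)
FOLLOW(S) includes $ since S is the start symbol.
FOLLOW(L): in S->L c, L is followed by c with FIRST {c}; in L->a L f, L is followed by f with FIRST {f}. Thus FOLLOW(L) = {c, f}.
FOLLOW(S): in S->a c S, the suffix after S is empty (adds nothing new); in L->f S, the suffix after S is empty, so FOLLOW(S) ⊇ FOLLOW(L) = {c, f}; in L->F S S (occurrence 1), S is followed by S with FIRST {epsilon, a, c, f}; in L->F S S (occurrence 1), the suffix after S is nullable, so FOLLOW(S) ⊇ FOLLOW(L) = {c, f}; in L->F S S (occurrence 2), the suffix after S is empty, so FOLLOW(S) ⊇ FOLLOW(L) = {c, f}; in F->S f a, S is followed by f a with FIRST {f}. Thus FOLLOW(S) = {$, a, c, f}.
FOLLOW(F): in L->F S S, F is followed by S S with FIRST {epsilon, a, c, f}; in L->F S S, the suffix after F is nullable, so FOLLOW(F) ⊇ FOLLOW(L) = {c, f}. Thus FOLLOW(F) = {a, c, f}.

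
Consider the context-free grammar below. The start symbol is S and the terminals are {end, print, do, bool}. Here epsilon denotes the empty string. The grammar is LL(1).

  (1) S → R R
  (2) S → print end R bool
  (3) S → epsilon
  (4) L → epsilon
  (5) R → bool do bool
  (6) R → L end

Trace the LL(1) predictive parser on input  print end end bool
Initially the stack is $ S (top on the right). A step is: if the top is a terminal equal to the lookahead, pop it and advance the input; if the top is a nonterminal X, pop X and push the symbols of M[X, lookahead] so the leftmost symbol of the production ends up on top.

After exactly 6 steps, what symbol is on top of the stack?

     Stack               Input                 Action
  1  $ S                 print end end bool $  expand S → print end R bool
  2  $ bool R end print  print end end bool $  match print
  3  $ bool R end        end end bool $        match end
  4  $ bool R            end bool $            expand R → L end
  5  $ bool end L        end bool $            expand L → epsilon
  6  $ bool end          end bool $            match end
Stack after step 6: $ bool (top = bool).

bool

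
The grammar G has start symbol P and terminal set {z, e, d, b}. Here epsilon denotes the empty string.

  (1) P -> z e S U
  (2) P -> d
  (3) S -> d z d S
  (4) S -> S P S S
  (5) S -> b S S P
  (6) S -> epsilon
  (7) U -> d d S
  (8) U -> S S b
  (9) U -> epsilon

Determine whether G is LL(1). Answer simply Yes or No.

FIRST(P) = {d, z}
FIRST(S) = {epsilon, b, d, z}
FIRST(U) = {epsilon, b, d, z}
FOLLOW(P) = {$, b, d, z}
FOLLOW(S) = {$, b, d, z}
FOLLOW(U) = {$, b, d, z}
Cell M[S, b] receives both S -> S P S S and S -> b S S P and S -> epsilon — the grammar is not LL(1).

No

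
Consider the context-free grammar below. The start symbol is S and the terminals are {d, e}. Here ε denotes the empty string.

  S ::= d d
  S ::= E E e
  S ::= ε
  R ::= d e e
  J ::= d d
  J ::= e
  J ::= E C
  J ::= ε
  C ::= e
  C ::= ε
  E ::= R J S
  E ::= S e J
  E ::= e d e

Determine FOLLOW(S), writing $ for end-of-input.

{$, d, e}

FIRST(R) = {d}
FIRST(C) = {ε, e}
FIRST(S) = {ε, d, e}  (via E E e)
FIRST(E) = {d, e}  (via R J S, S e J)
FIRST(J) = {ε, d, e}  (via E C)
FOLLOW(S) includes $ since S is the start symbol.
FOLLOW(S): in E::=R J S, the suffix after S is empty, so FOLLOW(S) ⊇ FOLLOW(E) = {d, e}; in E::=S e J, S is followed by e J with FIRST {e}. Thus FOLLOW(S) = {$, d, e}.
FOLLOW(R): in E::=R J S, R is followed by J S with FIRST {ε, d, e}; in E::=R J S, the suffix after R is nullable, so FOLLOW(R) ⊇ FOLLOW(E) = {d, e}. Thus FOLLOW(R) = {d, e}.
FOLLOW(J): in E::=R J S, J is followed by S with FIRST {ε, d, e}; in E::=R J S, the suffix after J is nullable, so FOLLOW(J) ⊇ FOLLOW(E) = {d, e}; in E::=S e J, the suffix after J is empty, so FOLLOW(J) ⊇ FOLLOW(E) = {d, e}. Thus FOLLOW(J) = {d, e}.
FOLLOW(C): in J::=E C, the suffix after C is empty, so FOLLOW(C) ⊇ FOLLOW(J) = {d, e}. Thus FOLLOW(C) = {d, e}.
FOLLOW(E): in S::=E E e (occurrence 1), E is followed by E e with FIRST {d, e}; in S::=E E e (occurrence 2), E is followed by e with FIRST {e}; in J::=E C, E is followed by C with FIRST {ε, e}; in J::=E C, the suffix after E is nullable, so FOLLOW(E) ⊇ FOLLOW(J) = {d, e}. Thus FOLLOW(E) = {d, e}.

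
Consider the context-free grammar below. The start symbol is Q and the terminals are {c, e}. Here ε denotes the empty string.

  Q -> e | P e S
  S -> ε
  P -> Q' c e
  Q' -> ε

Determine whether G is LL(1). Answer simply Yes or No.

FIRST(Q) = {c, e}
FIRST(S) = {ε}
FIRST(P) = {c}
FIRST(Q') = {ε}
FOLLOW(Q) = {$}
FOLLOW(S) = {$}
FOLLOW(P) = {e}
FOLLOW(Q') = {c}
Each cell of M receives at most one production.

Yes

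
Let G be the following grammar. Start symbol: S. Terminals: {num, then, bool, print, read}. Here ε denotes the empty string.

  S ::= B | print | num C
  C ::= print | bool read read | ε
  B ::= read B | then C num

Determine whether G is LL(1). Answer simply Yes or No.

Yes

FIRST(S) = {num, print, read, then}
FIRST(C) = {ε, bool, print}
FIRST(B) = {read, then}
FOLLOW(S) = {$}
FOLLOW(C) = {$, num}
FOLLOW(B) = {$}
Each cell of M receives at most one production.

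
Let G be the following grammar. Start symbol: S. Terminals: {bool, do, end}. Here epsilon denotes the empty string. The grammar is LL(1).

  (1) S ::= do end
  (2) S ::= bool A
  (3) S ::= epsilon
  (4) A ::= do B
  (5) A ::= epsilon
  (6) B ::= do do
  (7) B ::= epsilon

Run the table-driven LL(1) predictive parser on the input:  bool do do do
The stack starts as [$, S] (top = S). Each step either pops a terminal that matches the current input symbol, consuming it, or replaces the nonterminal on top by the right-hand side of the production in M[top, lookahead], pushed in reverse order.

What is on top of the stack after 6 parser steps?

     Stack     Input            Action
  1  $ S       bool do do do $  expand S ::= bool A
  2  $ A bool  bool do do do $  match bool
  3  $ A       do do do $       expand A ::= do B
  4  $ B do    do do do $       match do
  5  $ B       do do $          expand B ::= do do
  6  $ do do   do do $          match do
Stack after step 6: $ do (top = do).

do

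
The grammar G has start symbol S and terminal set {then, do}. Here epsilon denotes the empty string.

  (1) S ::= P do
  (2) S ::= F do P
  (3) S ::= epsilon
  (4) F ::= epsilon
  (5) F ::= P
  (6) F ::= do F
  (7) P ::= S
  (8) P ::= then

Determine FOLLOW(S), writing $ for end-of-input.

{$, do}

FIRST(S): from S::=P do we get {do, then}; from S::=F do P we get {do, then}; from S::=epsilon we get {epsilon}. So FIRST(S) = {epsilon, do, then}.
FIRST(P): from P::=S we get {epsilon, do, then}; from P::=then we get {then}. So FIRST(P) = {epsilon, do, then}.
FIRST(F): from F::=epsilon we get {epsilon}; from F::=P we get {epsilon, do, then}; from F::=do F we get {do}. So FIRST(F) = {epsilon, do, then}.
FOLLOW(S) includes $ since S is the start symbol.
FOLLOW(F): in S::=F do P, F is followed by do P with FIRST {do}; in F::=do F, the suffix after F is empty (adds nothing new). Thus FOLLOW(F) = {do}.
FOLLOW(S): in P::=S, the suffix after S is empty, so FOLLOW(S) ⊇ FOLLOW(P) = {$, do}. Thus FOLLOW(S) = {$, do}.
FOLLOW(P): in S::=P do, P is followed by do with FIRST {do}; in S::=F do P, the suffix after P is empty, so FOLLOW(P) ⊇ FOLLOW(S) = {$, do}; in F::=P, the suffix after P is empty, so FOLLOW(P) ⊇ FOLLOW(F) = {do}. Thus FOLLOW(P) = {$, do}.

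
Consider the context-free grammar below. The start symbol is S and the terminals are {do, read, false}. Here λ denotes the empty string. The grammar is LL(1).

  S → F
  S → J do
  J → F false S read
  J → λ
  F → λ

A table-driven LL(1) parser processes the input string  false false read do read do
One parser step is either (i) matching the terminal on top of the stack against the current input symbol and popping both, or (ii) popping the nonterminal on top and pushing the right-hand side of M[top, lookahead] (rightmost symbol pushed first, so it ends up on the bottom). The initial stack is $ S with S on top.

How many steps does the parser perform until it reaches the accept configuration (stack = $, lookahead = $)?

      Stack                        Input                          Action
   1  $ S                          false false read do read do $  expand S → J do
   2  $ do J                       false false read do read do $  expand J → F false S read
   3  $ do read S false F          false false read do read do $  expand F → λ
   4  $ do read S false            false false read do read do $  match false
   5  $ do read S                  false read do read do $        expand S → J do
   6  $ do read do J               false read do read do $        expand J → F false S read
   7  $ do read do read S false F  false read do read do $        expand F → λ
   8  $ do read do read S false    false read do read do $        match false
   9  $ do read do read S          read do read do $              expand S → F
  10  $ do read do read F          read do read do $              expand F → λ
  11  $ do read do read            read do read do $              match read
  12  $ do read do                 do read do $                   match do
  13  $ do read                    read do $                      match read
  14  $ do                         do $                           match do
Accept reached after 14 steps.

14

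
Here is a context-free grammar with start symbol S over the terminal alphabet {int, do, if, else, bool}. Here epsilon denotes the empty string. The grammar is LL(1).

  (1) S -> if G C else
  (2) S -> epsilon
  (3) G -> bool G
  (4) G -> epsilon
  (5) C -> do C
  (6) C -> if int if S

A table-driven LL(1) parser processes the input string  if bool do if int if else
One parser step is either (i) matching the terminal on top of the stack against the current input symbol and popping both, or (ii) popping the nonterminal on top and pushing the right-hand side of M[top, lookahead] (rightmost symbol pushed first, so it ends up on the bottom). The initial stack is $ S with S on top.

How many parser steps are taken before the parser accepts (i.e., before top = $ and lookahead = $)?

13

step 1: stack=$ S  input=if bool do if int if else $  — expand S -> if G C else
step 2: stack=$ else C G if  input=if bool do if int if else $  — match if
step 3: stack=$ else C G  input=bool do if int if else $  — expand G -> bool G
step 4: stack=$ else C G bool  input=bool do if int if else $  — match bool
step 5: stack=$ else C G  input=do if int if else $  — expand G -> epsilon
step 6: stack=$ else C  input=do if int if else $  — expand C -> do C
step 7: stack=$ else C do  input=do if int if else $  — match do
step 8: stack=$ else C  input=if int if else $  — expand C -> if int if S
step 9: stack=$ else S if int if  input=if int if else $  — match if
step 10: stack=$ else S if int  input=int if else $  — match int
step 11: stack=$ else S if  input=if else $  — match if
step 12: stack=$ else S  input=else $  — expand S -> epsilon
step 13: stack=$ else  input=else $  — match else
Accept reached after 13 steps.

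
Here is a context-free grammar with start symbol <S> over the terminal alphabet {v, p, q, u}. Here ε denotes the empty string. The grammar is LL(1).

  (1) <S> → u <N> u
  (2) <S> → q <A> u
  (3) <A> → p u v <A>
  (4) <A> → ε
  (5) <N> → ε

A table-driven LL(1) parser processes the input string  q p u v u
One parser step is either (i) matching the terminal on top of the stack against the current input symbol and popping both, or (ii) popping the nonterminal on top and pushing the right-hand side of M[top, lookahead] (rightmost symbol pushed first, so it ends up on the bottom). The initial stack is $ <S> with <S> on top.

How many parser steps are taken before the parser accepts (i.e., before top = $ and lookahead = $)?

step 1: stack=$ <S>  input=q p u v u $  — expand <S> → q <A> u
step 2: stack=$ u <A> q  input=q p u v u $  — match q
step 3: stack=$ u <A>  input=p u v u $  — expand <A> → p u v <A>
step 4: stack=$ u <A> v u p  input=p u v u $  — match p
step 5: stack=$ u <A> v u  input=u v u $  — match u
step 6: stack=$ u <A> v  input=v u $  — match v
step 7: stack=$ u <A>  input=u $  — expand <A> → ε
step 8: stack=$ u  input=u $  — match u
Accept reached after 8 steps.

8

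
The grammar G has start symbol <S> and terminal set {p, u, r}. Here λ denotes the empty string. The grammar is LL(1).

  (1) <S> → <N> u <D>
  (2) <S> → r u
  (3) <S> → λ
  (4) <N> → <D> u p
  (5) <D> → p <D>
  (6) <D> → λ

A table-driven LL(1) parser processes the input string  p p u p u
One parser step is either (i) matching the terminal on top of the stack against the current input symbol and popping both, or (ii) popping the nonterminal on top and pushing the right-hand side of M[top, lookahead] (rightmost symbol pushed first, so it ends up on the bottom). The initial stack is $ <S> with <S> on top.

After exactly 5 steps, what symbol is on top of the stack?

p

     Stack              Input        Action
  1  $ <S>              p p u p u $  expand <S> → <N> u <D>
  2  $ <D> u <N>        p p u p u $  expand <N> → <D> u p
  3  $ <D> u p u <D>    p p u p u $  expand <D> → p <D>
  4  $ <D> u p u <D> p  p p u p u $  match p
  5  $ <D> u p u <D>    p u p u $    expand <D> → p <D>
Stack after step 5: $ <D> u p u <D> p (top = p).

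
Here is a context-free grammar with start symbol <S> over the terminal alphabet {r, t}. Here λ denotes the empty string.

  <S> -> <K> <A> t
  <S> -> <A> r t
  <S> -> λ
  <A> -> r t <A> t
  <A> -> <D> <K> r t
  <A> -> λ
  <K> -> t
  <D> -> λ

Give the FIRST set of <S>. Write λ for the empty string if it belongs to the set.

FIRST(<K>): from <K>->t we get {t}. So FIRST(<K>) = {t}.
FIRST(<D>): from <D>->λ we get {λ}. So FIRST(<D>) = {λ}.
FIRST(<A>): from <A>->r t <A> t we get {r}; from <A>-><D> <K> r t we get {t}; from <A>->λ we get {λ}. So FIRST(<A>) = {λ, r, t}.
FIRST(<S>): from <S>-><K> <A> t we get {t}; from <S>-><A> r t we get {r, t}; from <S>->λ we get {λ}. So FIRST(<S>) = {λ, r, t}.

{λ, r, t}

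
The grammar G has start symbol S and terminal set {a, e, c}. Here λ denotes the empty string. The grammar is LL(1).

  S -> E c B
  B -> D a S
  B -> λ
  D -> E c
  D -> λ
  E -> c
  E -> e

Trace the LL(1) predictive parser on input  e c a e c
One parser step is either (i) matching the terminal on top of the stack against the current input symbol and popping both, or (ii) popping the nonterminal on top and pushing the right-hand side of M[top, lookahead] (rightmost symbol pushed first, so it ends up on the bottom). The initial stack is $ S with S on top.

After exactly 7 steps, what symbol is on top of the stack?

S

     Stack    Input        Action
  1  $ S      e c a e c $  expand S -> E c B
  2  $ B c E  e c a e c $  expand E -> e
  3  $ B c e  e c a e c $  match e
  4  $ B c    c a e c $    match c
  5  $ B      a e c $      expand B -> D a S
  6  $ S a D  a e c $      expand D -> λ
  7  $ S a    a e c $      match a
Stack after step 7: $ S (top = S).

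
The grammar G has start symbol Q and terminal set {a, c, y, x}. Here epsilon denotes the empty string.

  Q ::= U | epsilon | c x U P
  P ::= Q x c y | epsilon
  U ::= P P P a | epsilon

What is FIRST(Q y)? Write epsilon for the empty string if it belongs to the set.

{a, c, x, y}

FIRST(Q) = {epsilon, a, c, x}  (via U)
FIRST(P) = {epsilon, a, c, x}  (via Q x c y)
FIRST(U) = {epsilon, a, c, x}  (via P P P a)
FIRST(Q y): take FIRST of each symbol in turn, carrying on past any symbol whose FIRST contains epsilon; result {a, c, x, y}.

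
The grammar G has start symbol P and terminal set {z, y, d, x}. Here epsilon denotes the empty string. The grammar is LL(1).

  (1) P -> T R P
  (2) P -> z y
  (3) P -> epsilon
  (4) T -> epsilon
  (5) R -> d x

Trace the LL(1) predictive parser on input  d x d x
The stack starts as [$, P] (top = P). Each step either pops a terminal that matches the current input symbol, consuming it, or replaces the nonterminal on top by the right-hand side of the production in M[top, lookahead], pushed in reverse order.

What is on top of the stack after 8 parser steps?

     Stack    Input      Action
  1  $ P      d x d x $  expand P -> T R P
  2  $ P R T  d x d x $  expand T -> epsilon
  3  $ P R    d x d x $  expand R -> d x
  4  $ P x d  d x d x $  match d
  5  $ P x    x d x $    match x
  6  $ P      d x $      expand P -> T R P
  7  $ P R T  d x $      expand T -> epsilon
  8  $ P R    d x $      expand R -> d x
Stack after step 8: $ P x d (top = d).

d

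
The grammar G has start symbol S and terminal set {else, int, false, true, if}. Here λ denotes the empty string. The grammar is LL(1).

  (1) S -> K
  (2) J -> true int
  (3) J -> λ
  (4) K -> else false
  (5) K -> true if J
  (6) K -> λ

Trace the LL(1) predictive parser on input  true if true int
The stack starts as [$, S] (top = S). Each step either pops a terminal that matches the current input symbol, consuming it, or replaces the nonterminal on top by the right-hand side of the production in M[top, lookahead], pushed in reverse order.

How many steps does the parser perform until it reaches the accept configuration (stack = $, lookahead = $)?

7

step 1: stack=$ S  input=true if true int $  — expand S -> K
step 2: stack=$ K  input=true if true int $  — expand K -> true if J
step 3: stack=$ J if true  input=true if true int $  — match true
step 4: stack=$ J if  input=if true int $  — match if
step 5: stack=$ J  input=true int $  — expand J -> true int
step 6: stack=$ int true  input=true int $  — match true
step 7: stack=$ int  input=int $  — match int
Accept reached after 7 steps.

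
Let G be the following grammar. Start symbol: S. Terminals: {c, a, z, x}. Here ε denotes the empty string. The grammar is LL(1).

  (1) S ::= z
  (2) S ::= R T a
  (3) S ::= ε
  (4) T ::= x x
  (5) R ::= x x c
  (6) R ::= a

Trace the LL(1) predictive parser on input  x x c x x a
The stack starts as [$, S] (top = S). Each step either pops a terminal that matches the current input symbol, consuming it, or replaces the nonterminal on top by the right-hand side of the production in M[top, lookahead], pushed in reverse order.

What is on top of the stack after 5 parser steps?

T

     Stack        Input          Action
  1  $ S          x x c x x a $  expand S ::= R T a
  2  $ a T R      x x c x x a $  expand R ::= x x c
  3  $ a T c x x  x x c x x a $  match x
  4  $ a T c x    x c x x a $    match x
  5  $ a T c      c x x a $      match c
Stack after step 5: $ a T (top = T).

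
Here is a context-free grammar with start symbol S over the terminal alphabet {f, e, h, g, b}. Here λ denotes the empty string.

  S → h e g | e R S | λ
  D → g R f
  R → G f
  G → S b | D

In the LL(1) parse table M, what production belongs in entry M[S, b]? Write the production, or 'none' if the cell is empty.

S → λ

FIRST(S): from S→h e g we get {h}; from S→e R S we get {e}; from S→λ we get {λ}. So FIRST(S) = {λ, e, h}.
FIRST(D): from D→g R f we get {g}. So FIRST(D) = {g}.
FIRST(G): from G→S b we get {b, e, h}; from G→D we get {g}. So FIRST(G) = {b, e, g, h}.
FIRST(R): from R→G f we get {b, e, g, h}. So FIRST(R) = {b, e, g, h}.
FOLLOW(S) includes $ since S is the start symbol.
FOLLOW(S): in S→e R S, the suffix after S is empty (adds nothing new); in G→S b, S is followed by b with FIRST {b}. Thus FOLLOW(S) = {$, b}.
For S → h e g: FIRST(h e g) = {h}, so it goes in M[S, t] for t ∈ {h}.
For S → e R S: FIRST(e R S) = {e}, so it goes in M[S, t] for t ∈ {e}.
For S → λ: FIRST(λ) = {λ}, so it goes in M[S, t] for t ∈ {}; since λ ∈ FIRST, also for every t ∈ FOLLOW(S) = {$, b}.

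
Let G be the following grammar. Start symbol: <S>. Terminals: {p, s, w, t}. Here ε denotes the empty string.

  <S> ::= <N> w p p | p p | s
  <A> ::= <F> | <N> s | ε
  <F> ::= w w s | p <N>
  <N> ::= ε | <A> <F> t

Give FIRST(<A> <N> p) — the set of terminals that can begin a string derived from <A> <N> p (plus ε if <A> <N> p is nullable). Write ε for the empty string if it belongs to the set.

{p, s, w}

FIRST(<F>) = {p, w}
FIRST(<S>) = {p, s, w}  (via <N> w p p)
FIRST(<A>) = {ε, p, s, w}  (via <F>, <N> s)
FIRST(<N>) = {ε, p, s, w}  (via <A> <F> t)
FIRST(<A> <N> p): take FIRST of each symbol in turn, carrying on past any symbol whose FIRST contains ε; result {p, s, w}.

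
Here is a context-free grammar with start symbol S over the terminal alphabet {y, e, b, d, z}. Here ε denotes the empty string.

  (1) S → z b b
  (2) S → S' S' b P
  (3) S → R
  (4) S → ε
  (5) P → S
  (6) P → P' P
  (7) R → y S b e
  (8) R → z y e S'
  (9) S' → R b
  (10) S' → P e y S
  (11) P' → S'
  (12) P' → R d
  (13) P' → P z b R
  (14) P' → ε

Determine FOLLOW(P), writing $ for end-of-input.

{$, b, d, e, y, z}

FIRST(R): from R→y S b e we get {y}; from R→z y e S' we get {z}. So FIRST(R) = {y, z}.
FIRST(S): from S→z b b we get {z}; from S→S' S' b P we get {e, y, z}; from S→R we get {y, z}; from S→ε we get {ε}. So FIRST(S) = {ε, e, y, z}.
FIRST(P): from P→S we get {ε, e, y, z}; from P→P' P we get {ε, e, y, z}. So FIRST(P) = {ε, e, y, z}.
FIRST(S'): from S'→R b we get {y, z}; from S'→P e y S we get {e, y, z}. So FIRST(S') = {e, y, z}.
FIRST(P'): from P'→S' we get {e, y, z}; from P'→R d we get {y, z}; from P'→P z b R we get {e, y, z}; from P'→ε we get {ε}. So FIRST(P') = {ε, e, y, z}.
FOLLOW(S) includes $ since S is the start symbol.
FOLLOW(S): in P→S, the suffix after S is empty, so FOLLOW(S) ⊇ FOLLOW(P) = {$, b, d, e, y, z}; in R→y S b e, S is followed by b e with FIRST {b}; in S'→P e y S, the suffix after S is empty, so FOLLOW(S) ⊇ FOLLOW(S') = {$, b, d, e, y, z}. Thus FOLLOW(S) = {$, b, d, e, y, z}.
FOLLOW(P): in S→S' S' b P, the suffix after P is empty, so FOLLOW(P) ⊇ FOLLOW(S) = {$, b, d, e, y, z}; in P→P' P, the suffix after P is empty (adds nothing new); in S'→P e y S, P is followed by e y S with FIRST {e}; in P'→P z b R, P is followed by z b R with FIRST {z}. Thus FOLLOW(P) = {$, b, d, e, y, z}.
FOLLOW(P'): in P→P' P, P' is followed by P with FIRST {ε, e, y, z}; in P→P' P, the suffix after P' is nullable, so FOLLOW(P') ⊇ FOLLOW(P) = {$, b, d, e, y, z}. Thus FOLLOW(P') = {$, b, d, e, y, z}.
FOLLOW(R): in S→R, the suffix after R is empty, so FOLLOW(R) ⊇ FOLLOW(S) = {$, b, d, e, y, z}; in S'→R b, R is followed by b with FIRST {b}; in P'→R d, R is followed by d with FIRST {d}; in P'→P z b R, the suffix after R is empty, so FOLLOW(R) ⊇ FOLLOW(P') = {$, b, d, e, y, z}. Thus FOLLOW(R) = {$, b, d, e, y, z}.
FOLLOW(S'): in S→S' S' b P (occurrence 1), S' is followed by S' b P with FIRST {e, y, z}; in S→S' S' b P (occurrence 2), S' is followed by b P with FIRST {b}; in R→z y e S', the suffix after S' is empty, so FOLLOW(S') ⊇ FOLLOW(R) = {$, b, d, e, y, z}; in P'→S', the suffix after S' is empty, so FOLLOW(S') ⊇ FOLLOW(P') = {$, b, d, e, y, z}. Thus FOLLOW(S') = {$, b, d, e, y, z}.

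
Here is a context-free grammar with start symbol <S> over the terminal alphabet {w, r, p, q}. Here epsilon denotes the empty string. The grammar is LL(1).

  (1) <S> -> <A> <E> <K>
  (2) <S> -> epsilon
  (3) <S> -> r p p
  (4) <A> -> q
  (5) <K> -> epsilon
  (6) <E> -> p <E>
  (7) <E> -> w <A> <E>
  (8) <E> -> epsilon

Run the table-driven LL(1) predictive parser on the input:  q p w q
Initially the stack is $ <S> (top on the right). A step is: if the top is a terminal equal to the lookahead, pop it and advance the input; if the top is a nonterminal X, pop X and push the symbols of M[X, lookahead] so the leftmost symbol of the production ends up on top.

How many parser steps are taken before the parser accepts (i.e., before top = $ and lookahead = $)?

11

      Stack            Input      Action
   1  $ <S>            q p w q $  expand <S> -> <A> <E> <K>
   2  $ <K> <E> <A>    q p w q $  expand <A> -> q
   3  $ <K> <E> q      q p w q $  match q
   4  $ <K> <E>        p w q $    expand <E> -> p <E>
   5  $ <K> <E> p      p w q $    match p
   6  $ <K> <E>        w q $      expand <E> -> w <A> <E>
   7  $ <K> <E> <A> w  w q $      match w
   8  $ <K> <E> <A>    q $        expand <A> -> q
   9  $ <K> <E> q      q $        match q
  10  $ <K> <E>        $          expand <E> -> epsilon
  11  $ <K>            $          expand <K> -> epsilon
Accept reached after 11 steps.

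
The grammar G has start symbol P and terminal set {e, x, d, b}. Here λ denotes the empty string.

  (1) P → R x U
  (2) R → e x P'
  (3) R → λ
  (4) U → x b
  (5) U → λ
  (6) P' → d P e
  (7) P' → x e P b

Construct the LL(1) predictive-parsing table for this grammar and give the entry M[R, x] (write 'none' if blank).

R → λ

FIRST(R) = {λ, e}
FIRST(U) = {λ, x}
FIRST(P') = {d, x}
FIRST(P) = {e, x}  (via R x U)
FOLLOW(P) includes $ since P is the start symbol.
FOLLOW(R): in P→R x U, R is followed by x U with FIRST {x}. Thus FOLLOW(R) = {x}.
For R → e x P': FIRST(e x P') = {e}, so it goes in M[R, t] for t ∈ {e}.
For R → λ: FIRST(λ) = {λ}, so it goes in M[R, t] for t ∈ {}; since λ ∈ FIRST, also for every t ∈ FOLLOW(R) = {x}.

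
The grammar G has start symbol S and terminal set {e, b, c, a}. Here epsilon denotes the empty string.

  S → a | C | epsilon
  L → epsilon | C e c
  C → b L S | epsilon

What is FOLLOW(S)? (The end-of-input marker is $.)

{$, e}

FIRST(C): from C→b L S we get {b}; from C→epsilon we get {epsilon}. So FIRST(C) = {epsilon, b}.
FIRST(S): from S→a we get {a}; from S→C we get {epsilon, b}; from S→epsilon we get {epsilon}. So FIRST(S) = {epsilon, a, b}.
FIRST(L): from L→epsilon we get {epsilon}; from L→C e c we get {b, e}. So FIRST(L) = {epsilon, b, e}.
FOLLOW(S) includes $ since S is the start symbol.
FOLLOW(S): in C→b L S, the suffix after S is empty, so FOLLOW(S) ⊇ FOLLOW(C) = {$, e}. Thus FOLLOW(S) = {$, e}.
FOLLOW(C): in S→C, the suffix after C is empty, so FOLLOW(C) ⊇ FOLLOW(S) = {$, e}; in L→C e c, C is followed by e c with FIRST {e}. Thus FOLLOW(C) = {$, e}.
FOLLOW(L): in C→b L S, L is followed by S with FIRST {epsilon, a, b}; in C→b L S, the suffix after L is nullable, so FOLLOW(L) ⊇ FOLLOW(C) = {$, e}. Thus FOLLOW(L) = {$, a, b, e}.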